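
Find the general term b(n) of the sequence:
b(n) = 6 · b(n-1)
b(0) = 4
Pure geometric recurrence with ratio 6.
By induction b(n) = b(0) · (6)^n = 4 \cdot 6^{n}.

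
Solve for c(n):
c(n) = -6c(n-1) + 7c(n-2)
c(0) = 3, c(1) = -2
Characteristic equation: x² + 6x - 7 = 0, which factors as (x - (-7))(x - (1)) = 0.
Roots r₁ = -7, r₂ = 1 (distinct).
General solution: c(n) = A·(-7)^n + B·(1)^n.
From c(0) = 3: A + B = 3.
From c(1) = -2: -7A + B = -2.
Solving: A = \frac{5}{8}, B = \frac{19}{8}.
So c(n) = \frac{5 \left(-7\right)^{n}}{8} + \frac{19}{8}.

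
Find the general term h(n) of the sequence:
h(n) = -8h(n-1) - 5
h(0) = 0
First-order linear non-homogeneous.
Homogeneous solution: h_h(n) = A·(-8)^n.
Try constant particular solution h_p = K: K = -8K - 5 ⇒ K = - \frac{5}{9}.
General: h(n) = A·(-8)^n - \frac{5}{9}.
Apply h(0) = 0: A - \frac{5}{9} = 0 ⇒ A = \frac{5}{9}.
So h(n) = \frac{5 \left(-8\right)^{n}}{9} - \frac{5}{9}.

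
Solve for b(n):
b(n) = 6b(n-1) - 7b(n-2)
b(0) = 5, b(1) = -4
Characteristic equation: x² - 6x + 7 = 0.
Discriminant Δ = (6)² + 4·(-7) = 8.
Roots r₁,₂ = (6 ± √8)/2, so r₁ = \sqrt{2} + 3, r₂ = 3 - \sqrt{2}.
General solution: b(n) = A·r₁^n + B·r₂^n.
From the initial conditions, A + B = 5 and r₁A + r₂B = -4.
Since r₁ - r₂ = √8: A = (-4 - (5)r₂)/√8 = \frac{5}{2} - \frac{19 \sqrt{2}}{4}, and B = 5 - A = \frac{5}{2} + \frac{19 \sqrt{2}}{4}.
So b(n) = \left(\frac{5}{2} - \frac{19 \sqrt{2}}{4}\right)\left(\sqrt{2} + 3\right)^n + \left(\frac{5}{2} + \frac{19 \sqrt{2}}{4}\right)\left(3 - \sqrt{2}\right)^n.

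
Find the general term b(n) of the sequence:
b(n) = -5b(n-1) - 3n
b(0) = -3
First-order linear with linear forcing.
Homogeneous solution: b_h(n) = A·(-5)^n.
Try particular b_p(n) = pn + q. Substituting:
  pn + q = -5(p(n-1) + q) - 3n.
Matching the n-coefficient: p = -5p - 3 ⇒ p = - \frac{1}{2}.
Matching constants: q = 5p - 5q ⇒ q = - \frac{5}{12}.
General: b(n) = A·(-5)^n - \frac{n}{2} - \frac{5}{12}.
Apply b(0) = -3: A - \frac{5}{12} = -3 ⇒ A = - \frac{31}{12}.
So b(n) = - \frac{31 \left(-5\right)^{n}}{12} - \frac{n}{2} - \frac{5}{12}.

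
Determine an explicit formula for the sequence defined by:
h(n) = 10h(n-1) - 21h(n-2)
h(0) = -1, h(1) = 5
Characteristic equation: x² - 10x + 21 = 0, which factors as (x - (7))(x - (3)) = 0.
Roots r₁ = 7, r₂ = 3 (distinct).
General solution: h(n) = A·(7)^n + B·(3)^n.
From h(0) = -1: A + B = -1.
From h(1) = 5: 7A + 3B = 5.
Solving: A = 2, B = -3.
So h(n) = - 3 \cdot 3^{n} + 2 \cdot 7^{n}.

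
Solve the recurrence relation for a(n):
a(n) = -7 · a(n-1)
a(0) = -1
Pure geometric recurrence with ratio -7.
By induction a(n) = a(0) · (-7)^n = - \left(-7\right)^{n}.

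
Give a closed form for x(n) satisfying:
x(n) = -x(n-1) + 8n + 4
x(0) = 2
First-order linear with linear forcing.
Homogeneous solution: x_h(n) = A·(-1)^n.
Try particular x_p(n) = pn + q. Substituting:
  pn + q = -(p(n-1) + q) + 8n + 4.
Matching the n-coefficient: p = -p + 8 ⇒ p = 4.
Matching constants: q = p - q + 4 ⇒ q = 4.
General: x(n) = A·(-1)^n + 4 n + 4.
Apply x(0) = 2: A + 4 = 2 ⇒ A = -2.
So x(n) = - 2 \left(-1\right)^{n} + 4 n + 4.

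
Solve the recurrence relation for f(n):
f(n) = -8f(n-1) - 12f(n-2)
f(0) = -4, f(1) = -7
Characteristic equation: x² + 8x + 12 = 0, which factors as (x - (-2))(x - (-6)) = 0.
Roots r₁ = -2, r₂ = -6 (distinct).
General solution: f(n) = A·(-2)^n + B·(-6)^n.
From f(0) = -4: A + B = -4.
From f(1) = -7: -2A - 6B = -7.
Solving: A = - \frac{31}{4}, B = \frac{15}{4}.
So f(n) = - \frac{31 \left(-2\right)^{n}}{4} + \frac{15 \left(-6\right)^{n}}{4}.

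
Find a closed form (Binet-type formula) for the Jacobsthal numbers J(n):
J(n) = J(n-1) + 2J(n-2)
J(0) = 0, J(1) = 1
This is the Jacobsthal sequence.
Characteristic equation: x² - x - 2 = 0; roots r₁ = 2, r₂ = -1.
General: J(n) = A·r₁^n + B·r₂^n. Solving with J(0)=0, J(1)=1 gives A = \frac{1}{3}, B = - \frac{1}{3}.
So J(n) = - \frac{\left(-1\right)^{n}}{3} + \frac{2^{n}}{3}.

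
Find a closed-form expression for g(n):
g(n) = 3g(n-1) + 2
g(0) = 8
First-order linear non-homogeneous.
Homogeneous solution: g_h(n) = A·(3)^n.
Try constant particular solution g_p = K: K = 3K + 2 ⇒ K = -1.
General: g(n) = A·(3)^n - 1.
Apply g(0) = 8: A - 1 = 8 ⇒ A = 9.
So g(n) = 9 \cdot 3^{n} - 1.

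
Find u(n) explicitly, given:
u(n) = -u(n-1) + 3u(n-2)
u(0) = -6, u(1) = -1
Characteristic equation: x² + x - 3 = 0.
Discriminant Δ = (-1)² + 4·(3) = 13.
Roots r₁,₂ = (-1 ± √13)/2, so r₁ = - \frac{1}{2} + \frac{\sqrt{13}}{2}, r₂ = - \frac{\sqrt{13}}{2} - \frac{1}{2}.
General solution: u(n) = A·r₁^n + B·r₂^n.
From the initial conditions, A + B = -6 and r₁A + r₂B = -1.
Since r₁ - r₂ = √13: A = (-1 - (-6)r₂)/√13 = -3 - \frac{4 \sqrt{13}}{13}, and B = -6 - A = -3 + \frac{4 \sqrt{13}}{13}.
So u(n) = \left(-3 - \frac{4 \sqrt{13}}{13}\right)\left(- \frac{1}{2} + \frac{\sqrt{13}}{2}\right)^n + \left(-3 + \frac{4 \sqrt{13}}{13}\right)\left(- \frac{\sqrt{13}}{2} - \frac{1}{2}\right)^n.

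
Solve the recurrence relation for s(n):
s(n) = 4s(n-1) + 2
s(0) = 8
First-order linear non-homogeneous.
Homogeneous solution: s_h(n) = A·(4)^n.
Try constant particular solution s_p = K: K = 4K + 2 ⇒ K = - \frac{2}{3}.
General: s(n) = A·(4)^n - \frac{2}{3}.
Apply s(0) = 8: A - \frac{2}{3} = 8 ⇒ A = \frac{26}{3}.
So s(n) = \frac{26 \cdot 4^{n}}{3} - \frac{2}{3}.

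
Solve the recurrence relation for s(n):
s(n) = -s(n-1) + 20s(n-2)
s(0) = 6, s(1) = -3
Characteristic equation: x² + x - 20 = 0, which factors as (x - (-5))(x - (4)) = 0.
Roots r₁ = -5, r₂ = 4 (distinct).
General solution: s(n) = A·(-5)^n + B·(4)^n.
From s(0) = 6: A + B = 6.
From s(1) = -3: -5A + 4B = -3.
Solving: A = 3, B = 3.
So s(n) = 3 \left(-5\right)^{n} + 3 \cdot 4^{n}.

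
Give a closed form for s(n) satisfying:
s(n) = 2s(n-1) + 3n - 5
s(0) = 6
First-order linear with linear forcing.
Homogeneous solution: s_h(n) = A·(2)^n.
Try particular s_p(n) = pn + q. Substituting:
  pn + q = 2(p(n-1) + q) + 3n - 5.
Matching the n-coefficient: p = 2p + 3 ⇒ p = -3.
Matching constants: q = -2p + 2q - 5 ⇒ q = -1.
General: s(n) = A·(2)^n - 3 n - 1.
Apply s(0) = 6: A - 1 = 6 ⇒ A = 7.
So s(n) = 7 \cdot 2^{n} - 3 n - 1.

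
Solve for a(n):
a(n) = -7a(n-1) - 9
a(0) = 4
First-order linear non-homogeneous.
Homogeneous solution: a_h(n) = A·(-7)^n.
Try constant particular solution a_p = K: K = -7K - 9 ⇒ K = - \frac{9}{8}.
General: a(n) = A·(-7)^n - \frac{9}{8}.
Apply a(0) = 4: A - \frac{9}{8} = 4 ⇒ A = \frac{41}{8}.
So a(n) = \frac{41 \left(-7\right)^{n}}{8} - \frac{9}{8}.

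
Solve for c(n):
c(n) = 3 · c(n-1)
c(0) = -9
Pure geometric recurrence with ratio 3.
By induction c(n) = c(0) · (3)^n = - 9 \cdot 3^{n}.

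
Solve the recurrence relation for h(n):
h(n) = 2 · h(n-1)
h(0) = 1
Pure geometric recurrence with ratio 2.
By induction h(n) = h(0) · (2)^n = 2^{n}.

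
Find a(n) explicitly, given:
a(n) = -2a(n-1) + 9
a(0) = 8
First-order linear non-homogeneous.
Homogeneous solution: a_h(n) = A·(-2)^n.
Try constant particular solution a_p = K: K = -2K + 9 ⇒ K = 3.
General: a(n) = A·(-2)^n + 3.
Apply a(0) = 8: A + 3 = 8 ⇒ A = 5.
So a(n) = 5 \left(-2\right)^{n} + 3.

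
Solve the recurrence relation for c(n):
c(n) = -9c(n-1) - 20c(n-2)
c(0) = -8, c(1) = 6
Characteristic equation: x² + 9x + 20 = 0, which factors as (x - (-5))(x - (-4)) = 0.
Roots r₁ = -5, r₂ = -4 (distinct).
General solution: c(n) = A·(-5)^n + B·(-4)^n.
From c(0) = -8: A + B = -8.
From c(1) = 6: -5A - 4B = 6.
Solving: A = 26, B = -34.
So c(n) = - 34 \left(-4\right)^{n} + 26 \left(-5\right)^{n}.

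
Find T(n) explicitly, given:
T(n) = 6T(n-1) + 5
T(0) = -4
First-order linear non-homogeneous.
Homogeneous solution: T_h(n) = A·(6)^n.
Try constant particular solution T_p = K: K = 6K + 5 ⇒ K = -1.
General: T(n) = A·(6)^n - 1.
Apply T(0) = -4: A - 1 = -4 ⇒ A = -3.
So T(n) = - 3 \cdot 6^{n} - 1.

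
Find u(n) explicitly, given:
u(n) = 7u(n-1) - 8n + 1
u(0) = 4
First-order linear with linear forcing.
Homogeneous solution: u_h(n) = A·(7)^n.
Try particular u_p(n) = pn + q. Substituting:
  pn + q = 7(p(n-1) + q) - 8n + 1.
Matching the n-coefficient: p = 7p - 8 ⇒ p = \frac{4}{3}.
Matching constants: q = -7p + 7q + 1 ⇒ q = \frac{25}{18}.
General: u(n) = A·(7)^n + \frac{4 n}{3} + \frac{25}{18}.
Apply u(0) = 4: A + \frac{25}{18} = 4 ⇒ A = \frac{47}{18}.
So u(n) = \frac{47 \cdot 7^{n}}{18} + \frac{4 n}{3} + \frac{25}{18}.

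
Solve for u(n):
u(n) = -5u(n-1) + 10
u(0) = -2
First-order linear non-homogeneous.
Homogeneous solution: u_h(n) = A·(-5)^n.
Try constant particular solution u_p = K: K = -5K + 10 ⇒ K = \frac{5}{3}.
General: u(n) = A·(-5)^n + \frac{5}{3}.
Apply u(0) = -2: A + \frac{5}{3} = -2 ⇒ A = - \frac{11}{3}.
So u(n) = \frac{5}{3} - \frac{11 \left(-5\right)^{n}}{3}.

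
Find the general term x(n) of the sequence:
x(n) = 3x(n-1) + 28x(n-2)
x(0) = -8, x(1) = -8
Characteristic equation: x² - 3x - 28 = 0, which factors as (x - (-4))(x - (7)) = 0.
Roots r₁ = -4, r₂ = 7 (distinct).
General solution: x(n) = A·(-4)^n + B·(7)^n.
From x(0) = -8: A + B = -8.
From x(1) = -8: -4A + 7B = -8.
Solving: A = - \frac{48}{11}, B = - \frac{40}{11}.
So x(n) = - \frac{48 \left(-4\right)^{n}}{11} - \frac{40 \cdot 7^{n}}{11}.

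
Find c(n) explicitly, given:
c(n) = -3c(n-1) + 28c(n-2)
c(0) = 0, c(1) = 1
Characteristic equation: x² + 3x - 28 = 0, which factors as (x - (4))(x - (-7)) = 0.
Roots r₁ = 4, r₂ = -7 (distinct).
General solution: c(n) = A·(4)^n + B·(-7)^n.
From c(0) = 0: A + B = 0.
From c(1) = 1: 4A - 7B = 1.
Solving: A = \frac{1}{11}, B = - \frac{1}{11}.
So c(n) = - \frac{\left(-7\right)^{n}}{11} + \frac{4^{n}}{11}.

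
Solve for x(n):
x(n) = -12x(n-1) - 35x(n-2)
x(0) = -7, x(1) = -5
Characteristic equation: x² + 12x + 35 = 0, which factors as (x - (-7))(x - (-5)) = 0.
Roots r₁ = -7, r₂ = -5 (distinct).
General solution: x(n) = A·(-7)^n + B·(-5)^n.
From x(0) = -7: A + B = -7.
From x(1) = -5: -7A - 5B = -5.
Solving: A = 20, B = -27.
So x(n) = - 27 \left(-5\right)^{n} + 20 \left(-7\right)^{n}.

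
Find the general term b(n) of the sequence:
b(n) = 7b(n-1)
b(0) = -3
This is a homogeneous first-order recurrence with ratio 7.
By induction b(n) = b(0) · (7)^n = - 3 \cdot 7^{n}.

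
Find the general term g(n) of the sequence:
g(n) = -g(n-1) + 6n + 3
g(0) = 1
First-order linear with linear forcing.
Homogeneous solution: g_h(n) = A·(-1)^n.
Try particular g_p(n) = pn + q. Substituting:
  pn + q = -(p(n-1) + q) + 6n + 3.
Matching the n-coefficient: p = -p + 6 ⇒ p = 3.
Matching constants: q = p - q + 3 ⇒ q = 3.
General: g(n) = A·(-1)^n + 3 n + 3.
Apply g(0) = 1: A + 3 = 1 ⇒ A = -2.
So g(n) = - 2 \left(-1\right)^{n} + 3 n + 3.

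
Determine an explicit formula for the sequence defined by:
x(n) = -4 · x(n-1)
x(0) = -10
Pure geometric recurrence with ratio -4.
By induction x(n) = x(0) · (-4)^n = - 10 \left(-4\right)^{n}.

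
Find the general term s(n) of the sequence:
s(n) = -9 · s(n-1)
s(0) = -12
Pure geometric recurrence with ratio -9.
By induction s(n) = s(0) · (-9)^n = - 12 \left(-9\right)^{n}.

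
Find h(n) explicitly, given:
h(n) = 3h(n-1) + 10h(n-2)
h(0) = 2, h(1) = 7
Characteristic equation: x² - 3x - 10 = 0, which factors as (x - (-2))(x - (5)) = 0.
Roots r₁ = -2, r₂ = 5 (distinct).
General solution: h(n) = A·(-2)^n + B·(5)^n.
From h(0) = 2: A + B = 2.
From h(1) = 7: -2A + 5B = 7.
Solving: A = \frac{3}{7}, B = \frac{11}{7}.
So h(n) = \frac{3 \left(-2\right)^{n}}{7} + \frac{11 \cdot 5^{n}}{7}.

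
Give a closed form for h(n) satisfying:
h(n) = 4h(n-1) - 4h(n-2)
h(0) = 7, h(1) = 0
Characteristic equation: x² - 4x + 4 = 0, which is (x - (2))².
Repeated root r = 2.
General solution: h(n) = (A + Bn)·(2)^n.
From h(0) = 7: A = 7.
From h(1) = 0: (A + B)·(2) = 0 ⇒ B = -7.
So h(n) = \left(7 - 7 n\right) \cdot (2)^n.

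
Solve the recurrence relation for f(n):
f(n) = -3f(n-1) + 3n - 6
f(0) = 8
First-order linear with linear forcing.
Homogeneous solution: f_h(n) = A·(-3)^n.
Try particular f_p(n) = pn + q. Substituting:
  pn + q = -3(p(n-1) + q) + 3n - 6.
Matching the n-coefficient: p = -3p + 3 ⇒ p = \frac{3}{4}.
Matching constants: q = 3p - 3q - 6 ⇒ q = - \frac{15}{16}.
General: f(n) = A·(-3)^n + \frac{3 n}{4} - \frac{15}{16}.
Apply f(0) = 8: A - \frac{15}{16} = 8 ⇒ A = \frac{143}{16}.
So f(n) = \frac{143 \left(-3\right)^{n}}{16} + \frac{3 n}{4} - \frac{15}{16}.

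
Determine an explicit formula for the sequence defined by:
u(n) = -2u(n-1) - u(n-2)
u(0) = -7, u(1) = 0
Characteristic equation: x² + 2x + 1 = 0, which is (x - (-1))².
Repeated root r = -1.
General solution: u(n) = (A + Bn)·(-1)^n.
From u(0) = -7: A = -7.
From u(1) = 0: (A + B)·(-1) = 0 ⇒ B = 7.
So u(n) = \left(7 n - 7\right) \cdot (-1)^n.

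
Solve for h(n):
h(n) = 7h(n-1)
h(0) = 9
This is a homogeneous first-order recurrence with ratio 7.
By induction h(n) = h(0) · (7)^n = 9 \cdot 7^{n}.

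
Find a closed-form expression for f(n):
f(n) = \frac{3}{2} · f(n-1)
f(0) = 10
Pure geometric recurrence with ratio \frac{3}{2}.
By induction f(n) = f(0) · (\frac{3}{2})^n = 10 \left(\frac{3}{2}\right)^{n}.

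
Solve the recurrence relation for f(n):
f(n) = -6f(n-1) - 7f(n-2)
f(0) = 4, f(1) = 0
Characteristic equation: x² + 6x + 7 = 0.
Discriminant Δ = (-6)² + 4·(-7) = 8.
Roots r₁,₂ = (-6 ± √8)/2, so r₁ = -3 + \sqrt{2}, r₂ = -3 - \sqrt{2}.
General solution: f(n) = A·r₁^n + B·r₂^n.
From the initial conditions, A + B = 4 and r₁A + r₂B = 0.
Since r₁ - r₂ = √8: A = (0 - (4)r₂)/√8 = 2 + 3 \sqrt{2}, and B = 4 - A = 2 - 3 \sqrt{2}.
So f(n) = \left(2 + 3 \sqrt{2}\right)\left(-3 + \sqrt{2}\right)^n + \left(2 - 3 \sqrt{2}\right)\left(-3 - \sqrt{2}\right)^n.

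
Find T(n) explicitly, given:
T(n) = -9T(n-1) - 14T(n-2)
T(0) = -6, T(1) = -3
Characteristic equation: x² + 9x + 14 = 0, which factors as (x - (-7))(x - (-2)) = 0.
Roots r₁ = -7, r₂ = -2 (distinct).
General solution: T(n) = A·(-7)^n + B·(-2)^n.
From T(0) = -6: A + B = -6.
From T(1) = -3: -7A - 2B = -3.
Solving: A = 3, B = -9.
So T(n) = - 9 \left(-2\right)^{n} + 3 \left(-7\right)^{n}.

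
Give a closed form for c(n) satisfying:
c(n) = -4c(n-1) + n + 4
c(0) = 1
First-order linear with linear forcing.
Homogeneous solution: c_h(n) = A·(-4)^n.
Try particular c_p(n) = pn + q. Substituting:
  pn + q = -4(p(n-1) + q) + n + 4.
Matching the n-coefficient: p = -4p + 1 ⇒ p = \frac{1}{5}.
Matching constants: q = 4p - 4q + 4 ⇒ q = \frac{24}{25}.
General: c(n) = A·(-4)^n + \frac{n}{5} + \frac{24}{25}.
Apply c(0) = 1: A + \frac{24}{25} = 1 ⇒ A = \frac{1}{25}.
So c(n) = \frac{\left(-4\right)^{n}}{25} + \frac{n}{5} + \frac{24}{25}.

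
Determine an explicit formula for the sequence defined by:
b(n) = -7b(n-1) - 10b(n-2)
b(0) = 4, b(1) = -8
Characteristic equation: x² + 7x + 10 = 0, which factors as (x - (-5))(x - (-2)) = 0.
Roots r₁ = -5, r₂ = -2 (distinct).
General solution: b(n) = A·(-5)^n + B·(-2)^n.
From b(0) = 4: A + B = 4.
From b(1) = -8: -5A - 2B = -8.
Solving: A = 0, B = 4.
So b(n) = 4 \left(-2\right)^{n}.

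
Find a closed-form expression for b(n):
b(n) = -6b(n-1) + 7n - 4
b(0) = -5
First-order linear with linear forcing.
Homogeneous solution: b_h(n) = A·(-6)^n.
Try particular b_p(n) = pn + q. Substituting:
  pn + q = -6(p(n-1) + q) + 7n - 4.
Matching the n-coefficient: p = -6p + 7 ⇒ p = 1.
Matching constants: q = 6p - 6q - 4 ⇒ q = \frac{2}{7}.
General: b(n) = A·(-6)^n + n + \frac{2}{7}.
Apply b(0) = -5: A + \frac{2}{7} = -5 ⇒ A = - \frac{37}{7}.
So b(n) = - \frac{37 \left(-6\right)^{n}}{7} + n + \frac{2}{7}.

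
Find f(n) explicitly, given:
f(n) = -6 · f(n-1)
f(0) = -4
Pure geometric recurrence with ratio -6.
By induction f(n) = f(0) · (-6)^n = - 4 \left(-6\right)^{n}.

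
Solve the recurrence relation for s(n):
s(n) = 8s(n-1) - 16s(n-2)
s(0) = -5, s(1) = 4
Characteristic equation: x² - 8x + 16 = 0, which is (x - (4))².
Repeated root r = 4.
General solution: s(n) = (A + Bn)·(4)^n.
From s(0) = -5: A = -5.
From s(1) = 4: (A + B)·(4) = 4 ⇒ B = 6.
So s(n) = \left(6 n - 5\right) \cdot (4)^n.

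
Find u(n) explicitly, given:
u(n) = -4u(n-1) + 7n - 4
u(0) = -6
First-order linear with linear forcing.
Homogeneous solution: u_h(n) = A·(-4)^n.
Try particular u_p(n) = pn + q. Substituting:
  pn + q = -4(p(n-1) + q) + 7n - 4.
Matching the n-coefficient: p = -4p + 7 ⇒ p = \frac{7}{5}.
Matching constants: q = 4p - 4q - 4 ⇒ q = \frac{8}{25}.
General: u(n) = A·(-4)^n + \frac{7 n}{5} + \frac{8}{25}.
Apply u(0) = -6: A + \frac{8}{25} = -6 ⇒ A = - \frac{158}{25}.
So u(n) = - \frac{158 \left(-4\right)^{n}}{25} + \frac{7 n}{5} + \frac{8}{25}.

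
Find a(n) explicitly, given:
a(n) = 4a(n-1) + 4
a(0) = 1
First-order linear non-homogeneous.
Homogeneous solution: a_h(n) = A·(4)^n.
Try constant particular solution a_p = K: K = 4K + 4 ⇒ K = - \frac{4}{3}.
General: a(n) = A·(4)^n - \frac{4}{3}.
Apply a(0) = 1: A - \frac{4}{3} = 1 ⇒ A = \frac{7}{3}.
So a(n) = \frac{7 \cdot 4^{n}}{3} - \frac{4}{3}.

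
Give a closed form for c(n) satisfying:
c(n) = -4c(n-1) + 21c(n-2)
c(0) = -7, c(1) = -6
Characteristic equation: x² + 4x - 21 = 0, which factors as (x - (-7))(x - (3)) = 0.
Roots r₁ = -7, r₂ = 3 (distinct).
General solution: c(n) = A·(-7)^n + B·(3)^n.
From c(0) = -7: A + B = -7.
From c(1) = -6: -7A + 3B = -6.
Solving: A = - \frac{3}{2}, B = - \frac{11}{2}.
So c(n) = - \frac{3 \left(-7\right)^{n}}{2} - \frac{11 \cdot 3^{n}}{2}.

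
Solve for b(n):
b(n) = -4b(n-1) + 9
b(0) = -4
First-order linear non-homogeneous.
Homogeneous solution: b_h(n) = A·(-4)^n.
Try constant particular solution b_p = K: K = -4K + 9 ⇒ K = \frac{9}{5}.
General: b(n) = A·(-4)^n + \frac{9}{5}.
Apply b(0) = -4: A + \frac{9}{5} = -4 ⇒ A = - \frac{29}{5}.
So b(n) = \frac{9}{5} - \frac{29 \left(-4\right)^{n}}{5}.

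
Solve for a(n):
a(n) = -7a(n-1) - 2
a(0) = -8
First-order linear non-homogeneous.
Homogeneous solution: a_h(n) = A·(-7)^n.
Try constant particular solution a_p = K: K = -7K - 2 ⇒ K = - \frac{1}{4}.
General: a(n) = A·(-7)^n - \frac{1}{4}.
Apply a(0) = -8: A - \frac{1}{4} = -8 ⇒ A = - \frac{31}{4}.
So a(n) = - \frac{31 \left(-7\right)^{n}}{4} - \frac{1}{4}.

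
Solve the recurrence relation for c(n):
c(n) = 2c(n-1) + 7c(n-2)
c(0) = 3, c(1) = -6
Characteristic equation: x² - 2x - 7 = 0.
Discriminant Δ = (2)² + 4·(7) = 32.
Roots r₁,₂ = (2 ± √32)/2, so r₁ = 1 + 2 \sqrt{2}, r₂ = 1 - 2 \sqrt{2}.
General solution: c(n) = A·r₁^n + B·r₂^n.
From the initial conditions, A + B = 3 and r₁A + r₂B = -6.
Since r₁ - r₂ = √32: A = (-6 - (3)r₂)/√32 = \frac{3}{2} - \frac{9 \sqrt{2}}{8}, and B = 3 - A = \frac{3}{2} + \frac{9 \sqrt{2}}{8}.
So c(n) = \left(\frac{3}{2} - \frac{9 \sqrt{2}}{8}\right)\left(1 + 2 \sqrt{2}\right)^n + \left(\frac{3}{2} + \frac{9 \sqrt{2}}{8}\right)\left(1 - 2 \sqrt{2}\right)^n.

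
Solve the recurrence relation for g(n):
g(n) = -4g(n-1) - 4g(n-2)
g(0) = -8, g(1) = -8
Characteristic equation: x² + 4x + 4 = 0, which is (x - (-2))².
Repeated root r = -2.
General solution: g(n) = (A + Bn)·(-2)^n.
From g(0) = -8: A = -8.
From g(1) = -8: (A + B)·(-2) = -8 ⇒ B = 12.
So g(n) = \left(12 n - 8\right) \cdot (-2)^n.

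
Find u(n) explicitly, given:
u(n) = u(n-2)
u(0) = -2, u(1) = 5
Characteristic equation: x² - 1 = 0, which factors as (x - (-1))(x - (1)) = 0.
Roots r₁ = -1, r₂ = 1 (distinct).
General solution: u(n) = A·(-1)^n + B·(1)^n.
From u(0) = -2: A + B = -2.
From u(1) = 5: -A + B = 5.
Solving: A = - \frac{7}{2}, B = \frac{3}{2}.
So u(n) = \frac{3}{2} - \frac{7 \left(-1\right)^{n}}{2}.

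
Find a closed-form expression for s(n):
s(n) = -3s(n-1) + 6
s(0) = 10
First-order linear non-homogeneous.
Homogeneous solution: s_h(n) = A·(-3)^n.
Try constant particular solution s_p = K: K = -3K + 6 ⇒ K = \frac{3}{2}.
General: s(n) = A·(-3)^n + \frac{3}{2}.
Apply s(0) = 10: A + \frac{3}{2} = 10 ⇒ A = \frac{17}{2}.
So s(n) = \frac{17 \left(-3\right)^{n}}{2} + \frac{3}{2}.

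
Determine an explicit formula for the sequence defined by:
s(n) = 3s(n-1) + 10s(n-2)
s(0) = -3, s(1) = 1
Characteristic equation: x² - 3x - 10 = 0, which factors as (x - (5))(x - (-2)) = 0.
Roots r₁ = 5, r₂ = -2 (distinct).
General solution: s(n) = A·(5)^n + B·(-2)^n.
From s(0) = -3: A + B = -3.
From s(1) = 1: 5A - 2B = 1.
Solving: A = - \frac{5}{7}, B = - \frac{16}{7}.
So s(n) = - \frac{16 \left(-2\right)^{n}}{7} - \frac{5 \cdot 5^{n}}{7}.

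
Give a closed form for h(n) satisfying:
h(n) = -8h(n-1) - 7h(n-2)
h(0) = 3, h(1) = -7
Characteristic equation: x² + 8x + 7 = 0, which factors as (x - (-7))(x - (-1)) = 0.
Roots r₁ = -7, r₂ = -1 (distinct).
General solution: h(n) = A·(-7)^n + B·(-1)^n.
From h(0) = 3: A + B = 3.
From h(1) = -7: -7A - B = -7.
Solving: A = \frac{2}{3}, B = \frac{7}{3}.
So h(n) = \frac{7 \left(-1\right)^{n}}{3} + \frac{2 \left(-7\right)^{n}}{3}.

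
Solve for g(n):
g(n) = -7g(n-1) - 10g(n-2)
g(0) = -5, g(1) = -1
Characteristic equation: x² + 7x + 10 = 0, which factors as (x - (-5))(x - (-2)) = 0.
Roots r₁ = -5, r₂ = -2 (distinct).
General solution: g(n) = A·(-5)^n + B·(-2)^n.
From g(0) = -5: A + B = -5.
From g(1) = -1: -5A - 2B = -1.
Solving: A = \frac{11}{3}, B = - \frac{26}{3}.
So g(n) = - \frac{26 \left(-2\right)^{n}}{3} + \frac{11 \left(-5\right)^{n}}{3}.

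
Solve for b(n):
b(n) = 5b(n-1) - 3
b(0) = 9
First-order linear non-homogeneous.
Homogeneous solution: b_h(n) = A·(5)^n.
Try constant particular solution b_p = K: K = 5K - 3 ⇒ K = \frac{3}{4}.
General: b(n) = A·(5)^n + \frac{3}{4}.
Apply b(0) = 9: A + \frac{3}{4} = 9 ⇒ A = \frac{33}{4}.
So b(n) = \frac{33 \cdot 5^{n}}{4} + \frac{3}{4}.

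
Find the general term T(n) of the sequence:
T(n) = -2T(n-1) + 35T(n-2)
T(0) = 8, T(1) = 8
Characteristic equation: x² + 2x - 35 = 0, which factors as (x - (5))(x - (-7)) = 0.
Roots r₁ = 5, r₂ = -7 (distinct).
General solution: T(n) = A·(5)^n + B·(-7)^n.
From T(0) = 8: A + B = 8.
From T(1) = 8: 5A - 7B = 8.
Solving: A = \frac{16}{3}, B = \frac{8}{3}.
So T(n) = \frac{8 \left(-7\right)^{n}}{3} + \frac{16 \cdot 5^{n}}{3}.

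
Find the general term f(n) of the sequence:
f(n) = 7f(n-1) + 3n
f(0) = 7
First-order linear with linear forcing.
Homogeneous solution: f_h(n) = A·(7)^n.
Try particular f_p(n) = pn + q. Substituting:
  pn + q = 7(p(n-1) + q) + 3n.
Matching the n-coefficient: p = 7p + 3 ⇒ p = - \frac{1}{2}.
Matching constants: q = -7p + 7q ⇒ q = - \frac{7}{12}.
General: f(n) = A·(7)^n - \frac{n}{2} - \frac{7}{12}.
Apply f(0) = 7: A - \frac{7}{12} = 7 ⇒ A = \frac{91}{12}.
So f(n) = \frac{91 \cdot 7^{n}}{12} - \frac{n}{2} - \frac{7}{12}.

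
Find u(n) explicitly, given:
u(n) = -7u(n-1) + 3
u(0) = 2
First-order linear non-homogeneous.
Homogeneous solution: u_h(n) = A·(-7)^n.
Try constant particular solution u_p = K: K = -7K + 3 ⇒ K = \frac{3}{8}.
General: u(n) = A·(-7)^n + \frac{3}{8}.
Apply u(0) = 2: A + \frac{3}{8} = 2 ⇒ A = \frac{13}{8}.
So u(n) = \frac{13 \left(-7\right)^{n}}{8} + \frac{3}{8}.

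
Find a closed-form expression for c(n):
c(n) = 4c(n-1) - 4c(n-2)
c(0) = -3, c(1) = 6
Characteristic equation: x² - 4x + 4 = 0, which is (x - (2))².
Repeated root r = 2.
General solution: c(n) = (A + Bn)·(2)^n.
From c(0) = -3: A = -3.
From c(1) = 6: (A + B)·(2) = 6 ⇒ B = 6.
So c(n) = \left(6 n - 3\right) \cdot (2)^n.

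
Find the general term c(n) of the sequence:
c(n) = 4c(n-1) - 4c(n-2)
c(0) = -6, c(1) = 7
Characteristic equation: x² - 4x + 4 = 0, which is (x - (2))².
Repeated root r = 2.
General solution: c(n) = (A + Bn)·(2)^n.
From c(0) = -6: A = -6.
From c(1) = 7: (A + B)·(2) = 7 ⇒ B = \frac{19}{2}.
So c(n) = \left(\frac{19 n}{2} - 6\right) \cdot (2)^n.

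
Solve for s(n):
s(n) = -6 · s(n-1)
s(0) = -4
Pure geometric recurrence with ratio -6.
By induction s(n) = s(0) · (-6)^n = - 4 \left(-6\right)^{n}.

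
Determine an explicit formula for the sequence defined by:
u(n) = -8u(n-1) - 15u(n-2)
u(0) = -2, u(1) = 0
Characteristic equation: x² + 8x + 15 = 0, which factors as (x - (-3))(x - (-5)) = 0.
Roots r₁ = -3, r₂ = -5 (distinct).
General solution: u(n) = A·(-3)^n + B·(-5)^n.
From u(0) = -2: A + B = -2.
From u(1) = 0: -3A - 5B = 0.
Solving: A = -5, B = 3.
So u(n) = - 5 \left(-3\right)^{n} + 3 \left(-5\right)^{n}.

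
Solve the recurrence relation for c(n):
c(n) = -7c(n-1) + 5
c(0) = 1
First-order linear non-homogeneous.
Homogeneous solution: c_h(n) = A·(-7)^n.
Try constant particular solution c_p = K: K = -7K + 5 ⇒ K = \frac{5}{8}.
General: c(n) = A·(-7)^n + \frac{5}{8}.
Apply c(0) = 1: A + \frac{5}{8} = 1 ⇒ A = \frac{3}{8}.
So c(n) = \frac{3 \left(-7\right)^{n}}{8} + \frac{5}{8}.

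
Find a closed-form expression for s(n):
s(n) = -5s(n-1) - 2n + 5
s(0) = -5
First-order linear with linear forcing.
Homogeneous solution: s_h(n) = A·(-5)^n.
Try particular s_p(n) = pn + q. Substituting:
  pn + q = -5(p(n-1) + q) - 2n + 5.
Matching the n-coefficient: p = -5p - 2 ⇒ p = - \frac{1}{3}.
Matching constants: q = 5p - 5q + 5 ⇒ q = \frac{5}{9}.
General: s(n) = A·(-5)^n - \frac{n}{3} + \frac{5}{9}.
Apply s(0) = -5: A + \frac{5}{9} = -5 ⇒ A = - \frac{50}{9}.
So s(n) = - \frac{50 \left(-5\right)^{n}}{9} - \frac{n}{3} + \frac{5}{9}.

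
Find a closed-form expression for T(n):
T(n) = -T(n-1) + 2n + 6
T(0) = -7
First-order linear with linear forcing.
Homogeneous solution: T_h(n) = A·(-1)^n.
Try particular T_p(n) = pn + q. Substituting:
  pn + q = -(p(n-1) + q) + 2n + 6.
Matching the n-coefficient: p = -p + 2 ⇒ p = 1.
Matching constants: q = p - q + 6 ⇒ q = \frac{7}{2}.
General: T(n) = A·(-1)^n + n + \frac{7}{2}.
Apply T(0) = -7: A + \frac{7}{2} = -7 ⇒ A = - \frac{21}{2}.
So T(n) = - \frac{21 \left(-1\right)^{n}}{2} + n + \frac{7}{2}.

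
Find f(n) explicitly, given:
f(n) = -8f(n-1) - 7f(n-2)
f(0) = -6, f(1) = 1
Characteristic equation: x² + 8x + 7 = 0, which factors as (x - (-1))(x - (-7)) = 0.
Roots r₁ = -1, r₂ = -7 (distinct).
General solution: f(n) = A·(-1)^n + B·(-7)^n.
From f(0) = -6: A + B = -6.
From f(1) = 1: -A - 7B = 1.
Solving: A = - \frac{41}{6}, B = \frac{5}{6}.
So f(n) = - \frac{41 \left(-1\right)^{n}}{6} + \frac{5 \left(-7\right)^{n}}{6}.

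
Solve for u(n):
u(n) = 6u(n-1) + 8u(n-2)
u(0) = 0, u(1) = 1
Characteristic equation: x² - 6x - 8 = 0.
Discriminant Δ = (6)² + 4·(8) = 68.
Roots r₁,₂ = (6 ± √68)/2, so r₁ = 3 + \sqrt{17}, r₂ = 3 - \sqrt{17}.
General solution: u(n) = A·r₁^n + B·r₂^n.
From the initial conditions, A + B = 0 and r₁A + r₂B = 1.
Since r₁ - r₂ = √68: A = (1 - (0)r₂)/√68 = \frac{\sqrt{17}}{34}, and B = 0 - A = - \frac{\sqrt{17}}{34}.
So u(n) = \left(\frac{\sqrt{17}}{34}\right)\left(3 + \sqrt{17}\right)^n + \left(- \frac{\sqrt{17}}{34}\right)\left(3 - \sqrt{17}\right)^n.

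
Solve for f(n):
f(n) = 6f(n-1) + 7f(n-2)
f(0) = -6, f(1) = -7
Characteristic equation: x² - 6x - 7 = 0, which factors as (x - (7))(x - (-1)) = 0.
Roots r₁ = 7, r₂ = -1 (distinct).
General solution: f(n) = A·(7)^n + B·(-1)^n.
From f(0) = -6: A + B = -6.
From f(1) = -7: 7A - B = -7.
Solving: A = - \frac{13}{8}, B = - \frac{35}{8}.
So f(n) = - \frac{35 \left(-1\right)^{n}}{8} - \frac{13 \cdot 7^{n}}{8}.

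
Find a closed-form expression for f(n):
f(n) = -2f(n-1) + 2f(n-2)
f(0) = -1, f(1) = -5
Characteristic equation: x² + 2x - 2 = 0.
Discriminant Δ = (-2)² + 4·(2) = 12.
Roots r₁,₂ = (-2 ± √12)/2, so r₁ = -1 + \sqrt{3}, r₂ = - \sqrt{3} - 1.
General solution: f(n) = A·r₁^n + B·r₂^n.
From the initial conditions, A + B = -1 and r₁A + r₂B = -5.
Since r₁ - r₂ = √12: A = (-5 - (-1)r₂)/√12 = - \sqrt{3} - \frac{1}{2}, and B = -1 - A = - \frac{1}{2} + \sqrt{3}.
So f(n) = \left(- \sqrt{3} - \frac{1}{2}\right)\left(-1 + \sqrt{3}\right)^n + \left(- \frac{1}{2} + \sqrt{3}\right)\left(- \sqrt{3} - 1\right)^n.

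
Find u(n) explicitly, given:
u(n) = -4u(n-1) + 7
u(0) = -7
First-order linear non-homogeneous.
Homogeneous solution: u_h(n) = A·(-4)^n.
Try constant particular solution u_p = K: K = -4K + 7 ⇒ K = \frac{7}{5}.
General: u(n) = A·(-4)^n + \frac{7}{5}.
Apply u(0) = -7: A + \frac{7}{5} = -7 ⇒ A = - \frac{42}{5}.
So u(n) = \frac{7}{5} - \frac{42 \left(-4\right)^{n}}{5}.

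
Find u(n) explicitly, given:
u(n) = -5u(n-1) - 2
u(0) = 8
First-order linear non-homogeneous.
Homogeneous solution: u_h(n) = A·(-5)^n.
Try constant particular solution u_p = K: K = -5K - 2 ⇒ K = - \frac{1}{3}.
General: u(n) = A·(-5)^n - \frac{1}{3}.
Apply u(0) = 8: A - \frac{1}{3} = 8 ⇒ A = \frac{25}{3}.
So u(n) = \frac{25 \left(-5\right)^{n}}{3} - \frac{1}{3}.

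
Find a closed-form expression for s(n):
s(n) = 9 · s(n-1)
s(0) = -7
Pure geometric recurrence with ratio 9.
By induction s(n) = s(0) · (9)^n = - 7 \cdot 9^{n}.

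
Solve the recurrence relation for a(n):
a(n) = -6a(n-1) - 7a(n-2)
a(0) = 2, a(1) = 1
Characteristic equation: x² + 6x + 7 = 0.
Discriminant Δ = (-6)² + 4·(-7) = 8.
Roots r₁,₂ = (-6 ± √8)/2, so r₁ = -3 + \sqrt{2}, r₂ = -3 - \sqrt{2}.
General solution: a(n) = A·r₁^n + B·r₂^n.
From the initial conditions, A + B = 2 and r₁A + r₂B = 1.
Since r₁ - r₂ = √8: A = (1 - (2)r₂)/√8 = 1 + \frac{7 \sqrt{2}}{4}, and B = 2 - A = 1 - \frac{7 \sqrt{2}}{4}.
So a(n) = \left(1 + \frac{7 \sqrt{2}}{4}\right)\left(-3 + \sqrt{2}\right)^n + \left(1 - \frac{7 \sqrt{2}}{4}\right)\left(-3 - \sqrt{2}\right)^n.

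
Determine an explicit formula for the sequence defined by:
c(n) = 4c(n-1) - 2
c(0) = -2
First-order linear non-homogeneous.
Homogeneous solution: c_h(n) = A·(4)^n.
Try constant particular solution c_p = K: K = 4K - 2 ⇒ K = \frac{2}{3}.
General: c(n) = A·(4)^n + \frac{2}{3}.
Apply c(0) = -2: A + \frac{2}{3} = -2 ⇒ A = - \frac{8}{3}.
So c(n) = \frac{2}{3} - \frac{8 \cdot 4^{n}}{3}.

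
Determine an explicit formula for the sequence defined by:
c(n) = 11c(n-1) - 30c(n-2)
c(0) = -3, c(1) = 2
Characteristic equation: x² - 11x + 30 = 0, which factors as (x - (5))(x - (6)) = 0.
Roots r₁ = 5, r₂ = 6 (distinct).
General solution: c(n) = A·(5)^n + B·(6)^n.
From c(0) = -3: A + B = -3.
From c(1) = 2: 5A + 6B = 2.
Solving: A = -20, B = 17.
So c(n) = - 20 \cdot 5^{n} + 17 \cdot 6^{n}.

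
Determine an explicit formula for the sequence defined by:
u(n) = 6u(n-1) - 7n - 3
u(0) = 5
First-order linear with linear forcing.
Homogeneous solution: u_h(n) = A·(6)^n.
Try particular u_p(n) = pn + q. Substituting:
  pn + q = 6(p(n-1) + q) - 7n - 3.
Matching the n-coefficient: p = 6p - 7 ⇒ p = \frac{7}{5}.
Matching constants: q = -6p + 6q - 3 ⇒ q = \frac{57}{25}.
General: u(n) = A·(6)^n + \frac{7 n}{5} + \frac{57}{25}.
Apply u(0) = 5: A + \frac{57}{25} = 5 ⇒ A = \frac{68}{25}.
So u(n) = \frac{68 \cdot 6^{n}}{25} + \frac{7 n}{5} + \frac{57}{25}.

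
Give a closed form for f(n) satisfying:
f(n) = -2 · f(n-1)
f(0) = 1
Pure geometric recurrence with ratio -2.
By induction f(n) = f(0) · (-2)^n = \left(-2\right)^{n}.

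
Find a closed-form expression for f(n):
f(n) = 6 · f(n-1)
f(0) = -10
Pure geometric recurrence with ratio 6.
By induction f(n) = f(0) · (6)^n = - 10 \cdot 6^{n}.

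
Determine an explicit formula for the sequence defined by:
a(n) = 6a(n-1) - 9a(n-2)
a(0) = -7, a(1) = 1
Characteristic equation: x² - 6x + 9 = 0, which is (x - (3))².
Repeated root r = 3.
General solution: a(n) = (A + Bn)·(3)^n.
From a(0) = -7: A = -7.
From a(1) = 1: (A + B)·(3) = 1 ⇒ B = \frac{22}{3}.
So a(n) = \left(\frac{22 n}{3} - 7\right) \cdot (3)^n.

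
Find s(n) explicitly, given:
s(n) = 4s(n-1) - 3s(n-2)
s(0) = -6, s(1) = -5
Characteristic equation: x² - 4x + 3 = 0, which factors as (x - (1))(x - (3)) = 0.
Roots r₁ = 1, r₂ = 3 (distinct).
General solution: s(n) = A·(1)^n + B·(3)^n.
From s(0) = -6: A + B = -6.
From s(1) = -5: A + 3B = -5.
Solving: A = - \frac{13}{2}, B = \frac{1}{2}.
So s(n) = \frac{3^{n}}{2} - \frac{13}{2}.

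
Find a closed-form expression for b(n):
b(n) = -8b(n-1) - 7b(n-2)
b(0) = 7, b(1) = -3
Characteristic equation: x² + 8x + 7 = 0, which factors as (x - (-1))(x - (-7)) = 0.
Roots r₁ = -1, r₂ = -7 (distinct).
General solution: b(n) = A·(-1)^n + B·(-7)^n.
From b(0) = 7: A + B = 7.
From b(1) = -3: -A - 7B = -3.
Solving: A = \frac{23}{3}, B = - \frac{2}{3}.
So b(n) = \frac{23 \left(-1\right)^{n}}{3} - \frac{2 \left(-7\right)^{n}}{3}.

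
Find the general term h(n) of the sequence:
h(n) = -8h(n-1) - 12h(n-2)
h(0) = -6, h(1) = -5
Characteristic equation: x² + 8x + 12 = 0, which factors as (x - (-2))(x - (-6)) = 0.
Roots r₁ = -2, r₂ = -6 (distinct).
General solution: h(n) = A·(-2)^n + B·(-6)^n.
From h(0) = -6: A + B = -6.
From h(1) = -5: -2A - 6B = -5.
Solving: A = - \frac{41}{4}, B = \frac{17}{4}.
So h(n) = - \frac{41 \left(-2\right)^{n}}{4} + \frac{17 \left(-6\right)^{n}}{4}.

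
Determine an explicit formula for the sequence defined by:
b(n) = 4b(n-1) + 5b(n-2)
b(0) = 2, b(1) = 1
Characteristic equation: x² - 4x - 5 = 0, which factors as (x - (-1))(x - (5)) = 0.
Roots r₁ = -1, r₂ = 5 (distinct).
General solution: b(n) = A·(-1)^n + B·(5)^n.
From b(0) = 2: A + B = 2.
From b(1) = 1: -A + 5B = 1.
Solving: A = \frac{3}{2}, B = \frac{1}{2}.
So b(n) = \frac{3 \left(-1\right)^{n}}{2} + \frac{5^{n}}{2}.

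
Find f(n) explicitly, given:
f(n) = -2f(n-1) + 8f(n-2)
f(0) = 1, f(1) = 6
Characteristic equation: x² + 2x - 8 = 0, which factors as (x - (2))(x - (-4)) = 0.
Roots r₁ = 2, r₂ = -4 (distinct).
General solution: f(n) = A·(2)^n + B·(-4)^n.
From f(0) = 1: A + B = 1.
From f(1) = 6: 2A - 4B = 6.
Solving: A = \frac{5}{3}, B = - \frac{2}{3}.
So f(n) = - \frac{2 \left(-4\right)^{n}}{3} + \frac{5 \cdot 2^{n}}{3}.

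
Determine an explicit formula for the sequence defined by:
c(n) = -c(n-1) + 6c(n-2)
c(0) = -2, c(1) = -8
Characteristic equation: x² + x - 6 = 0, which factors as (x - (-3))(x - (2)) = 0.
Roots r₁ = -3, r₂ = 2 (distinct).
General solution: c(n) = A·(-3)^n + B·(2)^n.
From c(0) = -2: A + B = -2.
From c(1) = -8: -3A + 2B = -8.
Solving: A = \frac{4}{5}, B = - \frac{14}{5}.
So c(n) = \frac{4 \left(-3\right)^{n}}{5} - \frac{14 \cdot 2^{n}}{5}.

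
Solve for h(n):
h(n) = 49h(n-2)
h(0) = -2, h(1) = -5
Characteristic equation: x² - 49 = 0, which factors as (x - (7))(x - (-7)) = 0.
Roots r₁ = 7, r₂ = -7 (distinct).
General solution: h(n) = A·(7)^n + B·(-7)^n.
From h(0) = -2: A + B = -2.
From h(1) = -5: 7A - 7B = -5.
Solving: A = - \frac{19}{14}, B = - \frac{9}{14}.
So h(n) = - \frac{9 \left(-7\right)^{n}}{14} - \frac{19 \cdot 7^{n}}{14}.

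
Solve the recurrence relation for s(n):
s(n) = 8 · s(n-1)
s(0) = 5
Pure geometric recurrence with ratio 8.
By induction s(n) = s(0) · (8)^n = 5 \cdot 8^{n}.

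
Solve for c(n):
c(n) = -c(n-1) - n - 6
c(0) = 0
First-order linear with linear forcing.
Homogeneous solution: c_h(n) = A·(-1)^n.
Try particular c_p(n) = pn + q. Substituting:
  pn + q = -(p(n-1) + q) - n - 6.
Matching the n-coefficient: p = -p - 1 ⇒ p = - \frac{1}{2}.
Matching constants: q = p - q - 6 ⇒ q = - \frac{13}{4}.
General: c(n) = A·(-1)^n - \frac{n}{2} - \frac{13}{4}.
Apply c(0) = 0: A - \frac{13}{4} = 0 ⇒ A = \frac{13}{4}.
So c(n) = \frac{13 \left(-1\right)^{n}}{4} - \frac{n}{2} - \frac{13}{4}.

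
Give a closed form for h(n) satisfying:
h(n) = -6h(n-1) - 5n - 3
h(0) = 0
First-order linear with linear forcing.
Homogeneous solution: h_h(n) = A·(-6)^n.
Try particular h_p(n) = pn + q. Substituting:
  pn + q = -6(p(n-1) + q) - 5n - 3.
Matching the n-coefficient: p = -6p - 5 ⇒ p = - \frac{5}{7}.
Matching constants: q = 6p - 6q - 3 ⇒ q = - \frac{51}{49}.
General: h(n) = A·(-6)^n - \frac{5 n}{7} - \frac{51}{49}.
Apply h(0) = 0: A - \frac{51}{49} = 0 ⇒ A = \frac{51}{49}.
So h(n) = \frac{51 \left(-6\right)^{n}}{49} - \frac{5 n}{7} - \frac{51}{49}.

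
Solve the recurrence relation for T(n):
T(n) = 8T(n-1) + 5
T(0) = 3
First-order linear non-homogeneous.
Homogeneous solution: T_h(n) = A·(8)^n.
Try constant particular solution T_p = K: K = 8K + 5 ⇒ K = - \frac{5}{7}.
General: T(n) = A·(8)^n - \frac{5}{7}.
Apply T(0) = 3: A - \frac{5}{7} = 3 ⇒ A = \frac{26}{7}.
So T(n) = \frac{26 \cdot 8^{n}}{7} - \frac{5}{7}.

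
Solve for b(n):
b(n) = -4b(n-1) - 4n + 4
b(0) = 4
First-order linear with linear forcing.
Homogeneous solution: b_h(n) = A·(-4)^n.
Try particular b_p(n) = pn + q. Substituting:
  pn + q = -4(p(n-1) + q) - 4n + 4.
Matching the n-coefficient: p = -4p - 4 ⇒ p = - \frac{4}{5}.
Matching constants: q = 4p - 4q + 4 ⇒ q = \frac{4}{25}.
General: b(n) = A·(-4)^n - \frac{4 n}{5} + \frac{4}{25}.
Apply b(0) = 4: A + \frac{4}{25} = 4 ⇒ A = \frac{96}{25}.
So b(n) = \frac{96 \left(-4\right)^{n}}{25} - \frac{4 n}{5} + \frac{4}{25}.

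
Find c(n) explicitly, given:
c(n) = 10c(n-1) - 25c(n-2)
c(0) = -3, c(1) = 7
Characteristic equation: x² - 10x + 25 = 0, which is (x - (5))².
Repeated root r = 5.
General solution: c(n) = (A + Bn)·(5)^n.
From c(0) = -3: A = -3.
From c(1) = 7: (A + B)·(5) = 7 ⇒ B = \frac{22}{5}.
So c(n) = \left(\frac{22 n}{5} - 3\right) \cdot (5)^n.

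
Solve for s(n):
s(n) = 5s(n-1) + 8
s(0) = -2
First-order linear non-homogeneous.
Homogeneous solution: s_h(n) = A·(5)^n.
Try constant particular solution s_p = K: K = 5K + 8 ⇒ K = -2.
General: s(n) = A·(5)^n - 2.
Apply s(0) = -2: A - 2 = -2 ⇒ A = 0.
So s(n) = -2.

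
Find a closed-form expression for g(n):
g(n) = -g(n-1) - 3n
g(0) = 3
First-order linear with linear forcing.
Homogeneous solution: g_h(n) = A·(-1)^n.
Try particular g_p(n) = pn + q. Substituting:
  pn + q = -(p(n-1) + q) - 3n.
Matching the n-coefficient: p = -p - 3 ⇒ p = - \frac{3}{2}.
Matching constants: q = p - q ⇒ q = - \frac{3}{4}.
General: g(n) = A·(-1)^n - \frac{3 n}{2} - \frac{3}{4}.
Apply g(0) = 3: A - \frac{3}{4} = 3 ⇒ A = \frac{15}{4}.
So g(n) = \frac{15 \left(-1\right)^{n}}{4} - \frac{3 n}{2} - \frac{3}{4}.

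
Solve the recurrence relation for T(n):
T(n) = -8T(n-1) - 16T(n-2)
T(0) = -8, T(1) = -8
Characteristic equation: x² + 8x + 16 = 0, which is (x - (-4))².
Repeated root r = -4.
General solution: T(n) = (A + Bn)·(-4)^n.
From T(0) = -8: A = -8.
From T(1) = -8: (A + B)·(-4) = -8 ⇒ B = 10.
So T(n) = \left(10 n - 8\right) \cdot (-4)^n.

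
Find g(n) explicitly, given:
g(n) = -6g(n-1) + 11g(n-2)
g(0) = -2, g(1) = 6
Characteristic equation: x² + 6x - 11 = 0.
Discriminant Δ = (-6)² + 4·(11) = 80.
Roots r₁,₂ = (-6 ± √80)/2, so r₁ = -3 + 2 \sqrt{5}, r₂ = - 2 \sqrt{5} - 3.
General solution: g(n) = A·r₁^n + B·r₂^n.
From the initial conditions, A + B = -2 and r₁A + r₂B = 6.
Since r₁ - r₂ = √80: A = (6 - (-2)r₂)/√80 = -1, and B = -2 - A = -1.
So g(n) = \left(-1\right)\left(-3 + 2 \sqrt{5}\right)^n + \left(-1\right)\left(- 2 \sqrt{5} - 3\right)^n.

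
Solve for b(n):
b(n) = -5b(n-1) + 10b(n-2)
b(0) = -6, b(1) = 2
Characteristic equation: x² + 5x - 10 = 0.
Discriminant Δ = (-5)² + 4·(10) = 65.
Roots r₁,₂ = (-5 ± √65)/2, so r₁ = - \frac{5}{2} + \frac{\sqrt{65}}{2}, r₂ = - \frac{\sqrt{65}}{2} - \frac{5}{2}.
General solution: b(n) = A·r₁^n + B·r₂^n.
From the initial conditions, A + B = -6 and r₁A + r₂B = 2.
Since r₁ - r₂ = √65: A = (2 - (-6)r₂)/√65 = -3 - \frac{\sqrt{65}}{5}, and B = -6 - A = -3 + \frac{\sqrt{65}}{5}.
So b(n) = \left(-3 - \frac{\sqrt{65}}{5}\right)\left(- \frac{5}{2} + \frac{\sqrt{65}}{2}\right)^n + \left(-3 + \frac{\sqrt{65}}{5}\right)\left(- \frac{\sqrt{65}}{2} - \frac{5}{2}\right)^n.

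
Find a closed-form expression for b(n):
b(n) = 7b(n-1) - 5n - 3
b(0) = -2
First-order linear with linear forcing.
Homogeneous solution: b_h(n) = A·(7)^n.
Try particular b_p(n) = pn + q. Substituting:
  pn + q = 7(p(n-1) + q) - 5n - 3.
Matching the n-coefficient: p = 7p - 5 ⇒ p = \frac{5}{6}.
Matching constants: q = -7p + 7q - 3 ⇒ q = \frac{53}{36}.
General: b(n) = A·(7)^n + \frac{5 n}{6} + \frac{53}{36}.
Apply b(0) = -2: A + \frac{53}{36} = -2 ⇒ A = - \frac{125}{36}.
So b(n) = - \frac{125 \cdot 7^{n}}{36} + \frac{5 n}{6} + \frac{53}{36}.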